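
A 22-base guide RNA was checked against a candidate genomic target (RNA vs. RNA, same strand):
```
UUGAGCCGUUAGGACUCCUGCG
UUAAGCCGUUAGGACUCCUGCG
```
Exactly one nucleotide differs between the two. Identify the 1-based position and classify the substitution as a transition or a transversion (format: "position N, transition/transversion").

Position 3 changes G→A. G is a purine and A is a purine, so this is a transition.

position 3, transition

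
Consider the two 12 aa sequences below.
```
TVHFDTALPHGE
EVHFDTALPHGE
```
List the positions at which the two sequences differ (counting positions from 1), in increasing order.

1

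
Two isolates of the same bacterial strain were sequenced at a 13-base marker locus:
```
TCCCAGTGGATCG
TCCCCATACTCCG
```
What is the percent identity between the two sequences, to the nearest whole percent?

6 positions differ (5, 6, 8, 9, 10, 11), so 7 of 13 match: 7/13 = 53.85%.

54%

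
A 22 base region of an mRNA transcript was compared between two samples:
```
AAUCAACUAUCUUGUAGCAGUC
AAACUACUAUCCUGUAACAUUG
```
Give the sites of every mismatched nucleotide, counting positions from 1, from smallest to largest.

Scanning 1-based: 3: U/A; 5: A/U; 12: U/C; 17: G/A; 20: G/U; 22: C/G.

3, 5, 12, 17, 20, 22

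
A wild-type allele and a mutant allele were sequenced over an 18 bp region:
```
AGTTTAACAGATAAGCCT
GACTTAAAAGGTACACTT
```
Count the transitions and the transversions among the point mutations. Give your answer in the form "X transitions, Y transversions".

6 transitions, 2 transversions

Transitions (purine↔purine or pyrimidine↔pyrimidine): 1 A→G, 2 G→A, 3 T→C, 11 A→G, 15 G→A, 17 C→T.
Transversions (purine↔pyrimidine): 8 C→A, 14 A→C.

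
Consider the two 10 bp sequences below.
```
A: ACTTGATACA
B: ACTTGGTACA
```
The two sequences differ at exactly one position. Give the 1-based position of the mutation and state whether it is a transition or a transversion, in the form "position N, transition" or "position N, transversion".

position 6, transition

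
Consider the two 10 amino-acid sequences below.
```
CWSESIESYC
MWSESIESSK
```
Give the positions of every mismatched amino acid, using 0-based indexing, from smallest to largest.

0, 8, 9

Scanning 0-based: 0: C/M; 8: Y/S; 9: C/K.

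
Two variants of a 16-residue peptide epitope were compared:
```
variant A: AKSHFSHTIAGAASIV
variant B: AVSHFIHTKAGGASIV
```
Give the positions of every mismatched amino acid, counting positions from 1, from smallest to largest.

Scanning 1-based: 2: K/V; 6: S/I; 9: I/K; 12: A/G.

2, 6, 9, 12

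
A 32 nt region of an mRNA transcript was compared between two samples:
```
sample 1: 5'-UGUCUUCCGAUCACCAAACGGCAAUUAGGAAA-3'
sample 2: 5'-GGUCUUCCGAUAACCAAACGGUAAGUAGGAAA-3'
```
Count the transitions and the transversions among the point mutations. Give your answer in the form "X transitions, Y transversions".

Mismatches (1-based):
base 1: U→G (pyrimidine→purine, transversion)
base 12: C→A (pyrimidine→purine, transversion)
base 22: C→U (pyrimidine→pyrimidine, transition)
base 25: U→G (pyrimidine→purine, transversion)

1 transition, 3 transversions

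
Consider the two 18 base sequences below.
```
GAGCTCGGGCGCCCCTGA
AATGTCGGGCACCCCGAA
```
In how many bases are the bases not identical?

The sequences differ at bases 1, 3, 4, 11, 16, 17 (1-based) — 6 in total.

6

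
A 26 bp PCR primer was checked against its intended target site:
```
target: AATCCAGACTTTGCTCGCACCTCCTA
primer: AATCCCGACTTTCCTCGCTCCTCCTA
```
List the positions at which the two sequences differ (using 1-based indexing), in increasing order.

Scanning 1-based: 6: A/C; 13: G/C; 19: A/T.

6, 13, 19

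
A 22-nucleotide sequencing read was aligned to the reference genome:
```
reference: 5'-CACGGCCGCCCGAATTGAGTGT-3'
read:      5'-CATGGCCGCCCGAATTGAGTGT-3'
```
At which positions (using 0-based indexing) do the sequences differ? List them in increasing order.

2

Differences at position 2 (C→T).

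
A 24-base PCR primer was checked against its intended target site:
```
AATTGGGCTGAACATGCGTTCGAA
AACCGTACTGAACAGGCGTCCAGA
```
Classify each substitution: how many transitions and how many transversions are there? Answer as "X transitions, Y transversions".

6 transitions, 2 transversions

Mismatches (1-based):
site 3: T→C (pyrimidine→pyrimidine, transition)
site 4: T→C (pyrimidine→pyrimidine, transition)
site 6: G→T (purine→pyrimidine, transversion)
site 7: G→A (purine→purine, transition)
site 15: T→G (pyrimidine→purine, transversion)
site 20: T→C (pyrimidine→pyrimidine, transition)
site 22: G→A (purine→purine, transition)
site 23: A→G (purine→purine, transition)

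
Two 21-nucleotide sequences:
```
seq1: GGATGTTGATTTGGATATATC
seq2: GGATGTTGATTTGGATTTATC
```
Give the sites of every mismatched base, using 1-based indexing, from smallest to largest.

Differences at site 17 (A→T).

17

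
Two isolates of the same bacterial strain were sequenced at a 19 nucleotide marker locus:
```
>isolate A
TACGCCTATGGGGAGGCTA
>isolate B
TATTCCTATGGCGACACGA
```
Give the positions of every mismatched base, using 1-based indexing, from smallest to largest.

Differences at position 3 (C→T), position 4 (G→T), position 12 (G→C), position 15 (G→C), position 16 (G→A), position 18 (T→G).

3, 4, 12, 15, 16, 18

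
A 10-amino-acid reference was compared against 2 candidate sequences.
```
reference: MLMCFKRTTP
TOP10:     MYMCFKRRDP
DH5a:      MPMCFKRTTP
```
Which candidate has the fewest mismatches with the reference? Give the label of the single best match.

Hamming distances to reference — TOP10: 3; DH5a: 1.
Smallest is DH5a with 1 mismatch.

DH5a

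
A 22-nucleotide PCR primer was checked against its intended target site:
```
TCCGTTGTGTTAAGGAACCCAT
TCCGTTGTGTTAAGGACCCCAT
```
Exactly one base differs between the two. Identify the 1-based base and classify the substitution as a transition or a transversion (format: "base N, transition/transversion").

base 17, transversion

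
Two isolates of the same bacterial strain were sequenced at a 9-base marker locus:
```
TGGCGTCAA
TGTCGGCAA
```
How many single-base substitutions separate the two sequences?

Mismatches (1-based): base 3: G→T; base 6: T→G.

2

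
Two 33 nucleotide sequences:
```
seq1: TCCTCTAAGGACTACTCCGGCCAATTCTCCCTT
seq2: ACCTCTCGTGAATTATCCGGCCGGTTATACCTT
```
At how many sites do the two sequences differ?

11

Comparing position by position, 11 sites differ: 1 (T/A), 7 (A/C), 8 (A/G), 9 (G/T), 12 (C/A), 14 (A/T), 15 (C/A), 23 (A/G), 24 (A/G), 27 (C/A), 29 (C/A).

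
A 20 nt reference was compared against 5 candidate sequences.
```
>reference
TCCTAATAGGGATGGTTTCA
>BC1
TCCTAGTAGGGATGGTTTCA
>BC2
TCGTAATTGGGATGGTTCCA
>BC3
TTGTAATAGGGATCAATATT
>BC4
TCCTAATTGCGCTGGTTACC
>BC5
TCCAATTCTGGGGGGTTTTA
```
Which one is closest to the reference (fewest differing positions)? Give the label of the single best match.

Hamming distances to reference — BC1: 1; BC2: 3; BC3: 8; BC4: 5; BC5: 7.
Smallest is BC1 with 1 mismatch.

BC1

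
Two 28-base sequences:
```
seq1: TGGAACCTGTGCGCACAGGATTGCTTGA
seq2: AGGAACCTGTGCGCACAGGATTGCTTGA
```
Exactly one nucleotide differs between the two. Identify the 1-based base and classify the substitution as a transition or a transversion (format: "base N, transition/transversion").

base 1, transversion

Base 1 changes T→A. T is a pyrimidine and A is a purine, so this is a transversion.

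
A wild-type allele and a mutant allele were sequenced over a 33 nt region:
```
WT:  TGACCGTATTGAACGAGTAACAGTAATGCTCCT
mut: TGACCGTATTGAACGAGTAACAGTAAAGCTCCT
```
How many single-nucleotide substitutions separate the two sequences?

The sequences differ at bases 27 (1-based) — 1 in total.

1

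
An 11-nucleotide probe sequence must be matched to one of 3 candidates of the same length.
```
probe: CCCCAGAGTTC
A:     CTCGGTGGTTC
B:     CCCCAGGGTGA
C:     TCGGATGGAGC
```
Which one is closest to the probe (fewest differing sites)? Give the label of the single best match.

B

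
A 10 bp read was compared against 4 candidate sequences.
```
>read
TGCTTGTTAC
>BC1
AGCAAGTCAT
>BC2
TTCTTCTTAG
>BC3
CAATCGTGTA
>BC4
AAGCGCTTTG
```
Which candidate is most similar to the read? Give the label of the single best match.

BC1 differs at 5 positions; BC2 differs at 3 positions; BC3 differs at 7 positions; BC4 differs at 8 positions. The closest is BC2.

BC2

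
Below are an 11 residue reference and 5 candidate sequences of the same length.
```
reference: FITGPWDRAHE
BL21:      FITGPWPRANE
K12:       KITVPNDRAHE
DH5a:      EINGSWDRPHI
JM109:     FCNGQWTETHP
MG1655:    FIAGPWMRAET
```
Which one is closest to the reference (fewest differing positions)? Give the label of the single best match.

BL21

BL21 differs at 2 positions; K12 differs at 3 positions; DH5a differs at 5 positions; JM109 differs at 7 positions; MG1655 differs at 4 positions. The closest is BL21.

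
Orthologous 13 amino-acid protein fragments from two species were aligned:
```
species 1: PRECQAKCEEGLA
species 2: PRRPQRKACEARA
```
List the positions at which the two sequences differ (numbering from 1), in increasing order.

Scanning 1-based: 3: E/R; 4: C/P; 6: A/R; 8: C/A; 9: E/C; 11: G/A; 12: L/R.

3, 4, 6, 8, 9, 11, 12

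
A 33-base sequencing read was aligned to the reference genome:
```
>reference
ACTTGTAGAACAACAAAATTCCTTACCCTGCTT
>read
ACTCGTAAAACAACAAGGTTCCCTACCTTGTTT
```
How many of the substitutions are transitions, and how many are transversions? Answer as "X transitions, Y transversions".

Transitions (purine↔purine or pyrimidine↔pyrimidine): 4 T→C, 8 G→A, 17 A→G, 18 A→G, 23 T→C, 28 C→T, 31 C→T.
Transversions (purine↔pyrimidine): none.

7 transitions, 0 transversions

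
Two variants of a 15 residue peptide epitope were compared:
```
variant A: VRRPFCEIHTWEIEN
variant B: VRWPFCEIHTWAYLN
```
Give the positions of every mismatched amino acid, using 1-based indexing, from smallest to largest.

3, 12, 13, 14

Scanning 1-based: 3: R/W; 12: E/A; 13: I/Y; 14: E/L.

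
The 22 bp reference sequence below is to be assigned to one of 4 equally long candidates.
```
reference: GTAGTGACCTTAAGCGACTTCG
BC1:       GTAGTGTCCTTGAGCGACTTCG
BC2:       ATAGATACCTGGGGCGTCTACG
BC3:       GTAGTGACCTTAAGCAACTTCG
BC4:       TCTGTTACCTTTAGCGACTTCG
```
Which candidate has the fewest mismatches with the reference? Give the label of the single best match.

Hamming distances to reference — BC1: 2; BC2: 8; BC3: 1; BC4: 5.
Smallest is BC3 with 1 mismatch.

BC3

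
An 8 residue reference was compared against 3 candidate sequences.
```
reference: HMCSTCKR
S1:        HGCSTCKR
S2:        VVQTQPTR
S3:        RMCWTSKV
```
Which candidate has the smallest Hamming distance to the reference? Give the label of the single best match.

S1

Hamming distances to reference — S1: 1; S2: 7; S3: 4.
Smallest is S1 with 1 mismatch.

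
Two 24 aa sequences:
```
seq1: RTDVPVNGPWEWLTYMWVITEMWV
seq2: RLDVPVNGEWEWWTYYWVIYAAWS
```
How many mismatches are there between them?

Comparing position by position, 8 positions differ: 2 (T/L), 9 (P/E), 13 (L/W), 16 (M/Y), 20 (T/Y), 21 (E/A), 22 (M/A), 24 (V/S).

8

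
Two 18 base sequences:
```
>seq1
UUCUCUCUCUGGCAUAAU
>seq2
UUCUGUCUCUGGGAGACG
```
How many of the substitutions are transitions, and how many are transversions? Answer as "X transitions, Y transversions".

0 transitions, 5 transversions

Mismatches (1-based):
position 5: C→G (pyrimidine→purine, transversion)
position 13: C→G (pyrimidine→purine, transversion)
position 15: U→G (pyrimidine→purine, transversion)
position 17: A→C (purine→pyrimidine, transversion)
position 18: U→G (pyrimidine→purine, transversion)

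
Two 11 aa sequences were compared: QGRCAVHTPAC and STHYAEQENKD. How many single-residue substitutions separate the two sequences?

10

Comparing position by position, 10 residues differ: 1 (Q/S), 2 (G/T), 3 (R/H), 4 (C/Y), 6 (V/E), 7 (H/Q), 8 (T/E), 9 (P/N), 10 (A/K), 11 (C/D).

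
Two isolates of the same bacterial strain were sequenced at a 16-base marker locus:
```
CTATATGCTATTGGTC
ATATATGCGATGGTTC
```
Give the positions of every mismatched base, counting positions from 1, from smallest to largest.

1, 9, 12, 14

Scanning 1-based: 1: C/A; 9: T/G; 12: T/G; 14: G/T.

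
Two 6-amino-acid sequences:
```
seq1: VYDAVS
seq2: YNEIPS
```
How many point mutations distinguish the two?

Mismatches (1-based): residue 1: V→Y; residue 2: Y→N; residue 3: D→E; residue 4: A→I; residue 5: V→P.

5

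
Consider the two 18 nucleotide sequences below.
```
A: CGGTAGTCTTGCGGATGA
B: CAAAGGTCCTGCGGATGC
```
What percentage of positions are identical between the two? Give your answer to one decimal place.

66.7%

6 positions differ (2, 3, 4, 5, 9, 18), so 12 of 18 match: 12/18 = 66.67%.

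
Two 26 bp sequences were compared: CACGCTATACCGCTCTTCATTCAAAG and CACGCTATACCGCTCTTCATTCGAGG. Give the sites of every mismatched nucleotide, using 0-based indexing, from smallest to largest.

22, 24

Scanning 0-based: 22: A/G; 24: A/G.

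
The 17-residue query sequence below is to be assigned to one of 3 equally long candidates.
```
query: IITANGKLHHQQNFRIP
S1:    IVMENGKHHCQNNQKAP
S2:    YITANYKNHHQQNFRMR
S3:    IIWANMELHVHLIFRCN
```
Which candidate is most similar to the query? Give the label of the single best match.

S2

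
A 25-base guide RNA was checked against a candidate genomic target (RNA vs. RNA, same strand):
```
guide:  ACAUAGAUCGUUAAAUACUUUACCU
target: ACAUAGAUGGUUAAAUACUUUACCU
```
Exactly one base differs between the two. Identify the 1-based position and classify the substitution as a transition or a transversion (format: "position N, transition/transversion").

The sequences differ only at position 9: C→G (pyrimidine→purine), a transversion.

position 9, transversion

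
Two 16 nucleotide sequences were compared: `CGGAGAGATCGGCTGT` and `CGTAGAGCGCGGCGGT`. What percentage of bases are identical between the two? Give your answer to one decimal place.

Mismatches at positions 3, 8, 9, 14 (1-based): 4 of 16.
Identical positions: 12/16 = 75% → 75.0%.

75.0%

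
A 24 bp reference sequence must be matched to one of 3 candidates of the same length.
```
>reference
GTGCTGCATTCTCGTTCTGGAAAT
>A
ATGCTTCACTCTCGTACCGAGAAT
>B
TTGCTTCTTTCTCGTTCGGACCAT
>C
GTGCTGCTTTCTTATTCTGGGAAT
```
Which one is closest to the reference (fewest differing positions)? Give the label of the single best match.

C

A differs at 7 positions; B differs at 7 positions; C differs at 4 positions. The closest is C.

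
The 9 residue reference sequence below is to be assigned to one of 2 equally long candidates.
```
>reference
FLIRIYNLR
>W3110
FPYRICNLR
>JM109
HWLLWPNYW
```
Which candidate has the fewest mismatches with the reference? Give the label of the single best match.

W3110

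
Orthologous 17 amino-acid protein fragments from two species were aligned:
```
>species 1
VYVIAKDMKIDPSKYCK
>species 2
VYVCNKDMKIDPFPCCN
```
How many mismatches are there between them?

6

The sequences differ at residues 4, 5, 13, 14, 15, 17 (1-based) — 6 in total.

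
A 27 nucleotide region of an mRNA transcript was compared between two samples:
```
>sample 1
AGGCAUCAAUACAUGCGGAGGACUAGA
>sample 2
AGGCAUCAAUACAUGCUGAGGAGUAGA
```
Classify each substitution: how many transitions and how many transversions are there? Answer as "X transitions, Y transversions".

0 transitions, 2 transversions

Transitions (purine↔purine or pyrimidine↔pyrimidine): none.
Transversions (purine↔pyrimidine): 17 G→U, 23 C→G.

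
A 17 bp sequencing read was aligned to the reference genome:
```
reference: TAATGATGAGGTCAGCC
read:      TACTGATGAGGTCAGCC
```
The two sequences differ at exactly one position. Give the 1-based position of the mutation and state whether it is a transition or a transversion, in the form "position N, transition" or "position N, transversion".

position 3, transversion

The sequences differ only at position 3: A→C (purine→pyrimidine), a transversion.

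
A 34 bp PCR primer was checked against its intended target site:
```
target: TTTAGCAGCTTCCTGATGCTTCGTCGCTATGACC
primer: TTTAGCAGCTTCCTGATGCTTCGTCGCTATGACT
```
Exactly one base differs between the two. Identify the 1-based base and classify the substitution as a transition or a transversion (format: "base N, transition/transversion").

The sequences differ only at base 34: C→T (pyrimidine→pyrimidine), a transition.

base 34, transition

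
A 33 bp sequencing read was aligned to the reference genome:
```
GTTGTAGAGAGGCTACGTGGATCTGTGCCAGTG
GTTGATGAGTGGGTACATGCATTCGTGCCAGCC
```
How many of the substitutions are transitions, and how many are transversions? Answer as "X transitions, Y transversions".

Transitions (purine↔purine or pyrimidine↔pyrimidine): 17 G→A, 23 C→T, 24 T→C, 32 T→C.
Transversions (purine↔pyrimidine): 5 T→A, 6 A→T, 10 A→T, 13 C→G, 20 G→C, 33 G→C.

4 transitions, 6 transversions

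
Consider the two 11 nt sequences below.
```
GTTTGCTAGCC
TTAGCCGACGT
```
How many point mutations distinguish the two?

8

Comparing position by position, 8 positions differ: 1 (G/T), 3 (T/A), 4 (T/G), 5 (G/C), 7 (T/G), 9 (G/C), 10 (C/G), 11 (C/T).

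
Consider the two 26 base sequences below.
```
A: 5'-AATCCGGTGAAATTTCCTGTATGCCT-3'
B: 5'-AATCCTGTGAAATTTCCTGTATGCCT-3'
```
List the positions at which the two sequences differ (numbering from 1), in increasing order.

Differences at position 6 (G→T).

6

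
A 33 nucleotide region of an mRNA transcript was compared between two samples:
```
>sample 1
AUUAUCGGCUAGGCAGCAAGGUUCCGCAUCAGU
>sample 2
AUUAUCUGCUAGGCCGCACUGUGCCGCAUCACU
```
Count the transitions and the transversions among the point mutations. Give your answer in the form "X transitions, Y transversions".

Mismatches (1-based):
site 7: G→U (purine→pyrimidine, transversion)
site 15: A→C (purine→pyrimidine, transversion)
site 19: A→C (purine→pyrimidine, transversion)
site 20: G→U (purine→pyrimidine, transversion)
site 23: U→G (pyrimidine→purine, transversion)
site 32: G→C (purine→pyrimidine, transversion)

0 transitions, 6 transversions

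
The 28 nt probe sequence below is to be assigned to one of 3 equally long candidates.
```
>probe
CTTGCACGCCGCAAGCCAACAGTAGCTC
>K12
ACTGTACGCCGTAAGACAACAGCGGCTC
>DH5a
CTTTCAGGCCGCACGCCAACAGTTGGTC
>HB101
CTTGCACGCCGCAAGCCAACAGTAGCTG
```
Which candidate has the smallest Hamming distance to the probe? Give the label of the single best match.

Hamming distances to probe — K12: 7; DH5a: 5; HB101: 1.
Smallest is HB101 with 1 mismatch.

HB101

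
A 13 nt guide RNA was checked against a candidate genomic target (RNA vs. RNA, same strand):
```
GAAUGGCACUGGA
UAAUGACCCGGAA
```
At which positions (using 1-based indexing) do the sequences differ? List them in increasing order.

1, 6, 8, 10, 12

Differences at position 1 (G→U), position 6 (G→A), position 8 (A→C), position 10 (U→G), position 12 (G→A).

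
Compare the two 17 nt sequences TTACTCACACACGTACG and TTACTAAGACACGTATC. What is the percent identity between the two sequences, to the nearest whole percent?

76%

Mismatches at positions 6, 8, 16, 17 (1-based): 4 of 17.
Identical positions: 13/17 = 76.47% → 76%.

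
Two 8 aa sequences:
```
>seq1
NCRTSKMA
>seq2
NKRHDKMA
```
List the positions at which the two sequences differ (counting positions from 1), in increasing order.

2, 4, 5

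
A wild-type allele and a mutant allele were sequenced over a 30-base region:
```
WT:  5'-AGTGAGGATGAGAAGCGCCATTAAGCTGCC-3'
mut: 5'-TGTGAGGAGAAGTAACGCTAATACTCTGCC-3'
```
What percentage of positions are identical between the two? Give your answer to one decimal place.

70.0%

Mismatches at positions 1, 9, 10, 13, 15, 19, 21, 24, 25 (1-based): 9 of 30.
Identical positions: 21/30 = 70% → 70.0%.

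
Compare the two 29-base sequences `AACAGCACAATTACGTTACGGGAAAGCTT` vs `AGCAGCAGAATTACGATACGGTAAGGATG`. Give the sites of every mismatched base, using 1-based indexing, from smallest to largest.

Differences at site 2 (A→G), site 8 (C→G), site 16 (T→A), site 22 (G→T), site 25 (A→G), site 27 (C→A), site 29 (T→G).

2, 8, 16, 22, 25, 27, 29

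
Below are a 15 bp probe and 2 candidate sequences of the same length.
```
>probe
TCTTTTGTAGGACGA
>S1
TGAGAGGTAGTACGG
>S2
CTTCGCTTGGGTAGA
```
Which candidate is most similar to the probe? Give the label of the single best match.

S1

S1 differs at 7 sites; S2 differs at 9 sites. The closest is S1.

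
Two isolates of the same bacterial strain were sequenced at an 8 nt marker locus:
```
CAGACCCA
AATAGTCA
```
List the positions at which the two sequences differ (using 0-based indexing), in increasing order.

Differences at position 0 (C→A), position 2 (G→T), position 4 (C→G), position 5 (C→T).

0, 2, 4, 5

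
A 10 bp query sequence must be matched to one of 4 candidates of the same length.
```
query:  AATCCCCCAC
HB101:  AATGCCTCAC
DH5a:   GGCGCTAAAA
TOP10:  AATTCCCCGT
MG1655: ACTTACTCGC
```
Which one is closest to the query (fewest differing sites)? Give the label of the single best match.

HB101 differs at 2 sites; DH5a differs at 8 sites; TOP10 differs at 3 sites; MG1655 differs at 5 sites. The closest is HB101.

HB101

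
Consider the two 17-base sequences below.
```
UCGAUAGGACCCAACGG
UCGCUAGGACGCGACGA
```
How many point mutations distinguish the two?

The sequences differ at positions 4, 11, 13, 17 (1-based) — 4 in total.

4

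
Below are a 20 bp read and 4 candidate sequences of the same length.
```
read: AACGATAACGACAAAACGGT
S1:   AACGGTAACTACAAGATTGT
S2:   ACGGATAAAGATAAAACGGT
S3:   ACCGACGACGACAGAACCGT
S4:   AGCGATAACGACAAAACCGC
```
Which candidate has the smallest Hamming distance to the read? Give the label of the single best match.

Hamming distances to read — S1: 5; S2: 4; S3: 5; S4: 3.
Smallest is S4 with 3 mismatches.

S4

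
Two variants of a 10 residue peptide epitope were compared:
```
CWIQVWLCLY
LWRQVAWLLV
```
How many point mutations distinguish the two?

6

The sequences differ at positions 1, 3, 6, 7, 8, 10 (1-based) — 6 in total.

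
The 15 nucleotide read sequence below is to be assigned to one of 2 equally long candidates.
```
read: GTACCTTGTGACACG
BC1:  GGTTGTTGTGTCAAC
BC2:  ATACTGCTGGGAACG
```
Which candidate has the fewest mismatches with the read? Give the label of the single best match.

Hamming distances to read — BC1: 7; BC2: 8.
Smallest is BC1 with 7 mismatches.

BC1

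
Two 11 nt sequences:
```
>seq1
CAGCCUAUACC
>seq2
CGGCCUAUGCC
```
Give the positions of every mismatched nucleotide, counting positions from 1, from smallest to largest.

2, 9

Scanning 1-based: 2: A/G; 9: A/G.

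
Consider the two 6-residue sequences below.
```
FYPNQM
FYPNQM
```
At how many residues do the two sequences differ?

No positions differ; the sequences are identical.

0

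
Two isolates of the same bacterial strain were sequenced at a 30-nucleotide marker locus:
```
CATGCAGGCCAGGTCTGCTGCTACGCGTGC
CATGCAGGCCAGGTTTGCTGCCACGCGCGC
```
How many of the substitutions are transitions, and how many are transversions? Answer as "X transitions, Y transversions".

3 transitions, 0 transversions

Mismatches (1-based):
position 15: C→T (pyrimidine→pyrimidine, transition)
position 22: T→C (pyrimidine→pyrimidine, transition)
position 28: T→C (pyrimidine→pyrimidine, transition)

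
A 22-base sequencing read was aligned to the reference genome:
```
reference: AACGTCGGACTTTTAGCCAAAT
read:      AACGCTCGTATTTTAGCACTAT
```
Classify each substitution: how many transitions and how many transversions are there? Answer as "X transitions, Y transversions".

2 transitions, 6 transversions

Transitions (purine↔purine or pyrimidine↔pyrimidine): 5 T→C, 6 C→T.
Transversions (purine↔pyrimidine): 7 G→C, 9 A→T, 10 C→A, 18 C→A, 19 A→C, 20 A→T.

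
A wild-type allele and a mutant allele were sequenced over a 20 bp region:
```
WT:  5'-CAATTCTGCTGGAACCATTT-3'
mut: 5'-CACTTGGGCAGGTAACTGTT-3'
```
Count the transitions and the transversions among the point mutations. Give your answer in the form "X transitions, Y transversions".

0 transitions, 8 transversions

Mismatches (1-based):
position 3: A→C (purine→pyrimidine, transversion)
position 6: C→G (pyrimidine→purine, transversion)
position 7: T→G (pyrimidine→purine, transversion)
position 10: T→A (pyrimidine→purine, transversion)
position 13: A→T (purine→pyrimidine, transversion)
position 15: C→A (pyrimidine→purine, transversion)
position 17: A→T (purine→pyrimidine, transversion)
position 18: T→G (pyrimidine→purine, transversion)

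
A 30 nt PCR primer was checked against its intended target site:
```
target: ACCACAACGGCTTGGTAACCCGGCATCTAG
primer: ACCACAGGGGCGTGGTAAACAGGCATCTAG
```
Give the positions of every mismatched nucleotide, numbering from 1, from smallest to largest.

Scanning 1-based: 7: A/G; 8: C/G; 12: T/G; 19: C/A; 21: C/A.

7, 8, 12, 19, 21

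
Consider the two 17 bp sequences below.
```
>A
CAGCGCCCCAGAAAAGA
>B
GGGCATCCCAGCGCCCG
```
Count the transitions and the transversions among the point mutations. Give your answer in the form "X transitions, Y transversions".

Transitions (purine↔purine or pyrimidine↔pyrimidine): 2 A→G, 5 G→A, 6 C→T, 13 A→G, 17 A→G.
Transversions (purine↔pyrimidine): 1 C→G, 12 A→C, 14 A→C, 15 A→C, 16 G→C.

5 transitions, 5 transversions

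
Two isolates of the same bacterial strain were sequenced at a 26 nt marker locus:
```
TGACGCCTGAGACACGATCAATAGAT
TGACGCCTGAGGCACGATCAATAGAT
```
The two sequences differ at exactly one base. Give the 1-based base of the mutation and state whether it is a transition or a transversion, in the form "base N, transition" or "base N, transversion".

The sequences differ only at base 12: A→G (purine→purine), a transition.

base 12, transition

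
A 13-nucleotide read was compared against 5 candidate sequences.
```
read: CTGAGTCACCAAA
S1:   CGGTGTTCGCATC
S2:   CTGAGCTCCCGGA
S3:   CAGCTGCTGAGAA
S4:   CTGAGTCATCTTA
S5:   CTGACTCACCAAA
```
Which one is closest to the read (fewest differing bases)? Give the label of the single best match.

S5

S1 differs at 7 bases; S2 differs at 5 bases; S3 differs at 8 bases; S4 differs at 3 bases; S5 differs at 1 base. The closest is S5.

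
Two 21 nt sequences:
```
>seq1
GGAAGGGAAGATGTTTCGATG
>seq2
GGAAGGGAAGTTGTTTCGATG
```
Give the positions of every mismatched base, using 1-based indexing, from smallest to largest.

11

Differences at position 11 (A→T).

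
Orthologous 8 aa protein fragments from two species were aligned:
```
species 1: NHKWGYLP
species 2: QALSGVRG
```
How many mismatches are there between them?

Comparing position by position, 7 residues differ: 1 (N/Q), 2 (H/A), 3 (K/L), 4 (W/S), 6 (Y/V), 7 (L/R), 8 (P/G).

7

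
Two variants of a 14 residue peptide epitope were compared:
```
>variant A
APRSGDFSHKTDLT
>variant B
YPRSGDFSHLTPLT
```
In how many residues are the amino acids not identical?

3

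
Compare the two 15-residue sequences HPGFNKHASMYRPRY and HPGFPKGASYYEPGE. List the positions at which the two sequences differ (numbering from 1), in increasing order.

Differences at position 5 (N→P), position 7 (H→G), position 10 (M→Y), position 12 (R→E), position 14 (R→G), position 15 (Y→E).

5, 7, 10, 12, 14, 15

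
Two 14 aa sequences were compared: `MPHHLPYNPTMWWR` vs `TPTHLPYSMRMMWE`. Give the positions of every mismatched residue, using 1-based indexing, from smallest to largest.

1, 3, 8, 9, 10, 12, 14

Differences at position 1 (M→T), position 3 (H→T), position 8 (N→S), position 9 (P→M), position 10 (T→R), position 12 (W→M), position 14 (R→E).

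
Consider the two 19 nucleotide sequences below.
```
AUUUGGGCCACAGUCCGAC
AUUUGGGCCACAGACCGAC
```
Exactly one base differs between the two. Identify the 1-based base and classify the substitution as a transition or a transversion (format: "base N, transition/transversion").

The sequences differ only at base 14: U→A (pyrimidine→purine), a transversion.

base 14, transversion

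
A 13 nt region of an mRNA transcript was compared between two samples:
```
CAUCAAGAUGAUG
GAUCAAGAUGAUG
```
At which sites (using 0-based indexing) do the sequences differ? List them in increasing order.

Scanning 0-based: 0: C/G.

0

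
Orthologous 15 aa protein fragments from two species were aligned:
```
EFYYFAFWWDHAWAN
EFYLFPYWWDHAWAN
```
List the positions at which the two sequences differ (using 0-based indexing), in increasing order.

3, 5, 6

Differences at position 3 (Y→L), position 5 (A→P), position 6 (F→Y).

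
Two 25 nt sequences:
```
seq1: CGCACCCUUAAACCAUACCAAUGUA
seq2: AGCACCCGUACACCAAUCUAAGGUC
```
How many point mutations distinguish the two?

Comparing position by position, 8 bases differ: 1 (C/A), 8 (U/G), 11 (A/C), 16 (U/A), 17 (A/U), 19 (C/U), 22 (U/G), 25 (A/C).

8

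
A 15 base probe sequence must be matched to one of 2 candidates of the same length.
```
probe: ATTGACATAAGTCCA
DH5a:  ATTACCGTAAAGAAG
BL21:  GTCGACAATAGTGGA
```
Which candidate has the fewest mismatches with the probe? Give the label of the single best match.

BL21

Hamming distances to probe — DH5a: 8; BL21: 6.
Smallest is BL21 with 6 mismatches.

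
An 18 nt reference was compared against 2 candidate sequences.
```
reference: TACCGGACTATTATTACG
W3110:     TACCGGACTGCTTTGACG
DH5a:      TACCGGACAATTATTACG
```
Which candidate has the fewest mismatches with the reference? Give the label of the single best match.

Hamming distances to reference — W3110: 4; DH5a: 1.
Smallest is DH5a with 1 mismatch.

DH5a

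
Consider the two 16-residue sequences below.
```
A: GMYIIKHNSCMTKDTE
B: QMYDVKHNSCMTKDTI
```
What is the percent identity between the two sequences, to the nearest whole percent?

4 positions differ (1, 4, 5, 16), so 12 of 16 match: 12/16 = 75%.

75%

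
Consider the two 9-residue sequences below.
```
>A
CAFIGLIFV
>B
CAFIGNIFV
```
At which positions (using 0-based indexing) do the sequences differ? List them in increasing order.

5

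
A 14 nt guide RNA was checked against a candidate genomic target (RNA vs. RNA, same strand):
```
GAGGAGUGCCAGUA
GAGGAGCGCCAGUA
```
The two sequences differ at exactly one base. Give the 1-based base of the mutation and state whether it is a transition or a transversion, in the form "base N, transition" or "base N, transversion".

base 7, transition

Base 7 changes U→C. U is a pyrimidine and C is a pyrimidine, so this is a transition.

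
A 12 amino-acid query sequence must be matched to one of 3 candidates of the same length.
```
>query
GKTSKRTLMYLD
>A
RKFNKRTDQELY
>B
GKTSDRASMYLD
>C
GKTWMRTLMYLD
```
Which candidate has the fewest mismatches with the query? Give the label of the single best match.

Hamming distances to query — A: 7; B: 3; C: 2.
Smallest is C with 2 mismatches.

C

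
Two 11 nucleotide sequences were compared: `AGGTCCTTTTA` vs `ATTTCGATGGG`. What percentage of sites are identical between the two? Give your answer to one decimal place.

36.4%

7 positions differ (2, 3, 6, 7, 9, 10, 11), so 4 of 11 match: 4/11 = 36.36%.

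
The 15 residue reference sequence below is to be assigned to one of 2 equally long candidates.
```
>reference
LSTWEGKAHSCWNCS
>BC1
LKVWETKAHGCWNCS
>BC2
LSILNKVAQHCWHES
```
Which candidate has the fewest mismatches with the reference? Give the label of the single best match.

BC1 differs at 4 residues; BC2 differs at 9 residues. The closest is BC1.

BC1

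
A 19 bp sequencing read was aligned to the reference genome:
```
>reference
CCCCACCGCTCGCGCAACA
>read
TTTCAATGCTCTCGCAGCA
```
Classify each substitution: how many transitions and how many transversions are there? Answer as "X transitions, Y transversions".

5 transitions, 2 transversions

Mismatches (1-based):
site 1: C→T (pyrimidine→pyrimidine, transition)
site 2: C→T (pyrimidine→pyrimidine, transition)
site 3: C→T (pyrimidine→pyrimidine, transition)
site 6: C→A (pyrimidine→purine, transversion)
site 7: C→T (pyrimidine→pyrimidine, transition)
site 12: G→T (purine→pyrimidine, transversion)
site 17: A→G (purine→purine, transition)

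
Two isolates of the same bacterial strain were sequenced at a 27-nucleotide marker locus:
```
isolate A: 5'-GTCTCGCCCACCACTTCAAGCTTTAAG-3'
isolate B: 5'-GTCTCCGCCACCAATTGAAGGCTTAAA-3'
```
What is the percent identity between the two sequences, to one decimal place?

74.1%

7 positions differ (6, 7, 14, 17, 21, 22, 27), so 20 of 27 match: 20/27 = 74.07%.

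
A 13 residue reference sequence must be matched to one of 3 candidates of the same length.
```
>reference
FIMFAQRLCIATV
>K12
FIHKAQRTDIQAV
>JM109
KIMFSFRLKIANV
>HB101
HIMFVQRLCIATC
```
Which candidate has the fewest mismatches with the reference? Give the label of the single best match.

Hamming distances to reference — K12: 6; JM109: 5; HB101: 3.
Smallest is HB101 with 3 mismatches.

HB101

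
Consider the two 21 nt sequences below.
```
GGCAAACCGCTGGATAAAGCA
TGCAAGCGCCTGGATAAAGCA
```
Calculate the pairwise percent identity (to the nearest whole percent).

Mismatches at positions 1, 6, 8, 9 (1-based): 4 of 21.
Identical positions: 17/21 = 80.95% → 81%.

81%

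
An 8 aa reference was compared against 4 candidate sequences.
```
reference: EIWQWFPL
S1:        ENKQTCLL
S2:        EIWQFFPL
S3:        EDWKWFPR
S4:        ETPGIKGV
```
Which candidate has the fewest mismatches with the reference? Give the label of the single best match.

S2

Hamming distances to reference — S1: 5; S2: 1; S3: 3; S4: 7.
Smallest is S2 with 1 mismatch.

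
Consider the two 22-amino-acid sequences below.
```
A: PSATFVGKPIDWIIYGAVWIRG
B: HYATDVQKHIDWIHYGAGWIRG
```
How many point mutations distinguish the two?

Mismatches (1-based): position 1: P→H; position 2: S→Y; position 5: F→D; position 7: G→Q; position 9: P→H; position 14: I→H; position 18: V→G.

7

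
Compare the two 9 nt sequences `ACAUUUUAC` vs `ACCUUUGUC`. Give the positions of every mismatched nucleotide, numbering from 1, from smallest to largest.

3, 7, 8

Scanning 1-based: 3: A/C; 7: U/G; 8: A/U.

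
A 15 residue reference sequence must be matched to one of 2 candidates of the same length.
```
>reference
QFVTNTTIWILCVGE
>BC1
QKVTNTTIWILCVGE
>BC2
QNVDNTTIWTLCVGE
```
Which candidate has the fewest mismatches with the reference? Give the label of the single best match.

BC1 differs at 1 residue; BC2 differs at 3 residues. The closest is BC1.

BC1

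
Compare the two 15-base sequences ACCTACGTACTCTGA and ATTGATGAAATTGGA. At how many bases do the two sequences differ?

8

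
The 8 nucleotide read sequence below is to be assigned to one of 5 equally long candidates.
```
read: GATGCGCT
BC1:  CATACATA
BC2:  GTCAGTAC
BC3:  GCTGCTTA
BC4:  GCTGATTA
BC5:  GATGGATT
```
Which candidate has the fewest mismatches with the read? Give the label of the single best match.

BC5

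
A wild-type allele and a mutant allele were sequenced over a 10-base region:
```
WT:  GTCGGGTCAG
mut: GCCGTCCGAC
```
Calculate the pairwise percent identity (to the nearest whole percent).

40%

Mismatches at positions 2, 5, 6, 7, 8, 10 (1-based): 6 of 10.
Identical positions: 4/10 = 40% → 40%.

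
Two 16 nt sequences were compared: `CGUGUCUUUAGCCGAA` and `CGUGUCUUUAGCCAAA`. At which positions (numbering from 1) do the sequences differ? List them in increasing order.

Differences at position 14 (G→A).

14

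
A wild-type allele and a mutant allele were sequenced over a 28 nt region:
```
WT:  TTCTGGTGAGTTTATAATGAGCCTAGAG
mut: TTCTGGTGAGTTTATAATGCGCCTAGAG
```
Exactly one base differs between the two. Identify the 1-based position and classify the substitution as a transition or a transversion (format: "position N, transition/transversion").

position 20, transversion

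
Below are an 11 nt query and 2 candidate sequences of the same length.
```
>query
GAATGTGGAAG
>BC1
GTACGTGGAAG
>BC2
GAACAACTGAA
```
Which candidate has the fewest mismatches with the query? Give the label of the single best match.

BC1

BC1 differs at 2 positions; BC2 differs at 7 positions. The closest is BC1.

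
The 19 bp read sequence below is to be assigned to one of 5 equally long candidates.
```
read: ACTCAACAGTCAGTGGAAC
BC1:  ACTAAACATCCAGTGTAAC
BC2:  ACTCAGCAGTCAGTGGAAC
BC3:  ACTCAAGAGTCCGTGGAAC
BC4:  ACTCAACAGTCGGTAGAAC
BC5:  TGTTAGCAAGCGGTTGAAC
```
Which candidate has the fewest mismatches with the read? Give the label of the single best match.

Hamming distances to read — BC1: 4; BC2: 1; BC3: 2; BC4: 2; BC5: 8.
Smallest is BC2 with 1 mismatch.

BC2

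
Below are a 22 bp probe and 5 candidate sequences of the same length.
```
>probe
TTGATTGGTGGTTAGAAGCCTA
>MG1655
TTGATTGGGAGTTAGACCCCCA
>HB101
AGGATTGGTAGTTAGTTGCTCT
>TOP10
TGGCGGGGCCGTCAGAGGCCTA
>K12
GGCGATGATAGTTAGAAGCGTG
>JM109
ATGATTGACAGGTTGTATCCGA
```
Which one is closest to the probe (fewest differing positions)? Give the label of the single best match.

MG1655 differs at 5 positions; HB101 differs at 8 positions; TOP10 differs at 8 positions; K12 differs at 9 positions; JM109 differs at 9 positions. The closest is MG1655.

MG1655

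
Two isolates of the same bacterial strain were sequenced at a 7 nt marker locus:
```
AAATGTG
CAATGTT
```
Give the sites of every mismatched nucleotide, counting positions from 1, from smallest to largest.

1, 7

Scanning 1-based: 1: A/C; 7: G/T.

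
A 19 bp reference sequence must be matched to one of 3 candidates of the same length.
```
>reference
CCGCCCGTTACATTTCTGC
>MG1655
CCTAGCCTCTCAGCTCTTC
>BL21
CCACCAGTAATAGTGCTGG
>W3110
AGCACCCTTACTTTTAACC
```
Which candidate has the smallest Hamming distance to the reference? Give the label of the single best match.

BL21

MG1655 differs at 9 bases; BL21 differs at 7 bases; W3110 differs at 9 bases. The closest is BL21.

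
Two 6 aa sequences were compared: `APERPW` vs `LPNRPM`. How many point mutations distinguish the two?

3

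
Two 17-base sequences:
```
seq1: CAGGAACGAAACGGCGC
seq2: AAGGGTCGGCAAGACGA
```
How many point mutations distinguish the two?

Comparing position by position, 8 sites differ: 1 (C/A), 5 (A/G), 6 (A/T), 9 (A/G), 10 (A/C), 12 (C/A), 14 (G/A), 17 (C/A).

8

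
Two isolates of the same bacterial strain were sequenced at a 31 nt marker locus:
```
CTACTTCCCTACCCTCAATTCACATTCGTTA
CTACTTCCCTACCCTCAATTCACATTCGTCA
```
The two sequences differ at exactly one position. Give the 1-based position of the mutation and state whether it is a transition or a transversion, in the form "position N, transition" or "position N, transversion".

position 30, transition

The sequences differ only at position 30: T→C (pyrimidine→pyrimidine), a transition.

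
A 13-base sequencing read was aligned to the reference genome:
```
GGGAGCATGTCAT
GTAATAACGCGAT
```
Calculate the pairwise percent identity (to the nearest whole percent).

46%

7 positions differ (2, 3, 5, 6, 8, 10, 11), so 6 of 13 match: 6/13 = 46.15%.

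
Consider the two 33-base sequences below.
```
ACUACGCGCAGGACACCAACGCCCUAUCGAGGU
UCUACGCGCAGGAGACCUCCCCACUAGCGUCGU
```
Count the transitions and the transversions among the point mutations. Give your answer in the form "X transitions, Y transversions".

Transitions (purine↔purine or pyrimidine↔pyrimidine): none.
Transversions (purine↔pyrimidine): 1 A→U, 14 C→G, 18 A→U, 19 A→C, 21 G→C, 23 C→A, 27 U→G, 30 A→U, 31 G→C.

0 transitions, 9 transversions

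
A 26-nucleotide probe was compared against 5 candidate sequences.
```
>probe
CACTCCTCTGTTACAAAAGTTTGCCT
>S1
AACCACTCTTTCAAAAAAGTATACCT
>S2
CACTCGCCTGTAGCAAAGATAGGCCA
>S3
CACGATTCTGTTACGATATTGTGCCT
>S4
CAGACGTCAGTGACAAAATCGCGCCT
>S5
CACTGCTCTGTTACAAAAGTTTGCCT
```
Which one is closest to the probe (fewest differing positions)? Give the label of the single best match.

Hamming distances to probe — S1: 8; S2: 9; S3: 7; S4: 9; S5: 1.
Smallest is S5 with 1 mismatch.

S5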